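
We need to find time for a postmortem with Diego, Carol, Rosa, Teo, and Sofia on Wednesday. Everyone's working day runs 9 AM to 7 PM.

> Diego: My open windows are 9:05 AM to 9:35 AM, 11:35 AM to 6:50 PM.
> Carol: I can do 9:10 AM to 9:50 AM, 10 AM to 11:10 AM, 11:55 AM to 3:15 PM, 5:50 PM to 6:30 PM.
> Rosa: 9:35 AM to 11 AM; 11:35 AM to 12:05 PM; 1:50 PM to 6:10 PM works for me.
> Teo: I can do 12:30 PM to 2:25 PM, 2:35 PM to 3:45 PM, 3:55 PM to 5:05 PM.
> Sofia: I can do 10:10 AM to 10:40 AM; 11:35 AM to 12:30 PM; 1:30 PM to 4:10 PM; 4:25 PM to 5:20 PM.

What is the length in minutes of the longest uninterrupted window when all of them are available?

40

Diego ∩ Carol: 09:10-09:35, 11:55-15:15, 17:50-18:30.
Diego ∩ Carol ∩ Rosa: 11:55-12:05, 13:50-15:15, 17:50-18:10.
Diego ∩ Carol ∩ Rosa ∩ Teo: 13:50-14:25, 14:35-15:15.
Diego ∩ Carol ∩ Rosa ∩ Teo ∩ Sofia: 13:50-14:25, 14:35-15:15.
The longest is 14:35-15:15 at 40 minutes.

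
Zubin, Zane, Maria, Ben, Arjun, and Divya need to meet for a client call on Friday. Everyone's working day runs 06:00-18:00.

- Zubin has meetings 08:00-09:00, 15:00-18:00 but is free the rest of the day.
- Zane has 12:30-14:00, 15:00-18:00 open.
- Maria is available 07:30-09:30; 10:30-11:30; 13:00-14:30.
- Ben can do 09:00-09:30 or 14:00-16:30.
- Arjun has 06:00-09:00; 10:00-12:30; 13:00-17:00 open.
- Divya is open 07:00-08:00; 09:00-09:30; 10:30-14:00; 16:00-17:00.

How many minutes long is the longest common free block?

0

Zubin free: 06:00-08:00, 09:00-15:00 (invert busy blocks within the working day).
Zane free: 12:30-14:00, 15:00-18:00.
Maria free: 07:30-09:30, 10:30-11:30, 13:00-14:30.
Ben free: 09:00-09:30, 14:00-16:30.
Arjun free: 06:00-09:00, 10:00-12:30, 13:00-17:00.
Divya free: 07:00-08:00, 09:00-09:30, 10:30-14:00, 16:00-17:00.
Zubin ∩ Zane: 12:30-14:00.
Zubin ∩ Zane ∩ Maria: 13:00-14:00.
Zubin ∩ Zane ∩ Maria ∩ Ben: ∅.
Zubin ∩ Zane ∩ Maria ∩ Ben ∩ Arjun: ∅.
Zubin ∩ Zane ∩ Maria ∩ Ben ∩ Arjun ∩ Divya: ∅.
There is no time when everyone is free.
No common window exists, so the longest block is 0 minutes.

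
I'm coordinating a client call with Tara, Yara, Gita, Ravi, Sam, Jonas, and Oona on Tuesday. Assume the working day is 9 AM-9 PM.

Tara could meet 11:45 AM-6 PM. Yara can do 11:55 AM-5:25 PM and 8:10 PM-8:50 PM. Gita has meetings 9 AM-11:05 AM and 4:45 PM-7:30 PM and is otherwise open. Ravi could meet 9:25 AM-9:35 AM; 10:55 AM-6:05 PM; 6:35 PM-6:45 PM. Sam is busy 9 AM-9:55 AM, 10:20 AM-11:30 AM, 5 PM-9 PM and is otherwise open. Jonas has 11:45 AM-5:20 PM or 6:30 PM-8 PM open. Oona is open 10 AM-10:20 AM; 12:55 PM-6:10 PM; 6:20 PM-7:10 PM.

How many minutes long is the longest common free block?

230

Tara free: 11:45-18:00.
Yara free: 11:55-17:25, 20:10-20:50.
Gita free: 11:05-16:45, 19:30-21:00 (invert busy blocks within the working day).
Ravi free: 09:25-09:35, 10:55-18:05, 18:35-18:45.
Sam free: 09:55-10:20, 11:30-17:00 (invert busy blocks within the working day).
Jonas free: 11:45-17:20, 18:30-20:00.
Oona free: 10:00-10:20, 12:55-18:10, 18:20-19:10.
Tara ∩ Yara: 11:55-17:25.
Tara ∩ Yara ∩ Gita: 11:55-16:45.
Tara ∩ Yara ∩ Gita ∩ Ravi: 11:55-16:45.
Tara ∩ Yara ∩ Gita ∩ Ravi ∩ Sam: 11:55-16:45.
Tara ∩ Yara ∩ Gita ∩ Ravi ∩ Sam ∩ Jonas: 11:55-16:45.
Tara ∩ Yara ∩ Gita ∩ Ravi ∩ Sam ∩ Jonas ∩ Oona: 12:55-16:45.
Those are the intersection windows.
The longest is 12:55-16:45 at 230 minutes.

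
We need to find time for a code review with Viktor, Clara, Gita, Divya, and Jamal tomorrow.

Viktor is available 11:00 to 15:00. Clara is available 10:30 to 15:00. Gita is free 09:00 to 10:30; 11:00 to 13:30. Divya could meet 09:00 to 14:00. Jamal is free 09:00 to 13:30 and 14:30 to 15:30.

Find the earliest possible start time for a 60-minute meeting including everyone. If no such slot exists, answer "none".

11:00

Viktor ∩ Clara: 11:00-15:00.
Viktor ∩ Clara ∩ Gita: 11:00-13:30.
Viktor ∩ Clara ∩ Gita ∩ Divya: 11:00-13:30.
Viktor ∩ Clara ∩ Gita ∩ Divya ∩ Jamal: 11:00-13:30.
The first common window of at least 60 minutes is 11:00-13:30, so the earliest start is 11:00.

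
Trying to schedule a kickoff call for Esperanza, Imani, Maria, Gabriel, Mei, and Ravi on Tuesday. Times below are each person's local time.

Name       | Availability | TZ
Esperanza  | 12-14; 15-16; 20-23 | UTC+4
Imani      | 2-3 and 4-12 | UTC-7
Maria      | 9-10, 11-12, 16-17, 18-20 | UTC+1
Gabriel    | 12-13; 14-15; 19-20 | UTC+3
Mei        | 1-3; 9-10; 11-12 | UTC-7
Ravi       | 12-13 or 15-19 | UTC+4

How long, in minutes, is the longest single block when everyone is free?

Esperanza in UTC: 08:00-10:00, 11:00-12:00, 16:00-19:00 (subtract 4h to convert from UTC+4).
Imani in UTC: 09:00-10:00, 11:00-19:00 (add 7h to convert from UTC-7).
Maria in UTC: 08:00-09:00, 10:00-11:00, 15:00-16:00, 17:00-19:00 (subtract 1h to convert from UTC+1).
Gabriel in UTC: 09:00-10:00, 11:00-12:00, 16:00-17:00 (subtract 3h to convert from UTC+3).
Mei in UTC: 08:00-10:00, 16:00-17:00, 18:00-19:00 (add 7h to convert from UTC-7).
Ravi in UTC: 08:00-09:00, 11:00-15:00 (subtract 4h to convert from UTC+4).
Esperanza ∩ Imani: 09:00-10:00, 11:00-12:00, 16:00-19:00.
Esperanza ∩ Imani ∩ Maria: 17:00-19:00.
Esperanza ∩ Imani ∩ Maria ∩ Gabriel: ∅.
Esperanza ∩ Imani ∩ Maria ∩ Gabriel ∩ Mei: ∅.
Esperanza ∩ Imani ∩ Maria ∩ Gabriel ∩ Mei ∩ Ravi: ∅.
There is no time when everyone is free.
No common window exists, so the longest block is 0 minutes.

0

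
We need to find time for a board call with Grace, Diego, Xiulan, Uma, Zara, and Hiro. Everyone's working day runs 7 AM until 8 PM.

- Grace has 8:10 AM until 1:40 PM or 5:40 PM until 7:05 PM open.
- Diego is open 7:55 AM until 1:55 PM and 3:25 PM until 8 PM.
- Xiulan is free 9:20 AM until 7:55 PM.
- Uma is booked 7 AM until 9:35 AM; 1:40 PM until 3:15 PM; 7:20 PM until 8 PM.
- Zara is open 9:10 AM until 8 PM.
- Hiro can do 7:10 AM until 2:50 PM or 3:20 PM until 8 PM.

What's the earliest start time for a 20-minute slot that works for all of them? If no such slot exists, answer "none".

09:35

Grace free: 08:10-13:40, 17:40-19:05.
Diego free: 07:55-13:55, 15:25-20:00.
Xiulan free: 09:20-19:55.
Uma free: 09:35-13:40, 15:15-19:20 (invert busy blocks within the working day).
Zara free: 09:10-20:00.
Hiro free: 07:10-14:50, 15:20-20:00.
Grace ∩ Diego: 08:10-13:40, 17:40-19:05.
Grace ∩ Diego ∩ Xiulan: 09:20-13:40, 17:40-19:05.
Grace ∩ Diego ∩ Xiulan ∩ Uma: 09:35-13:40, 17:40-19:05.
Grace ∩ Diego ∩ Xiulan ∩ Uma ∩ Zara: 09:35-13:40, 17:40-19:05.
Grace ∩ Diego ∩ Xiulan ∩ Uma ∩ Zara ∩ Hiro: 09:35-13:40, 17:40-19:05.
The first common window of at least 20 minutes is 09:35-13:40, so the earliest start is 09:35.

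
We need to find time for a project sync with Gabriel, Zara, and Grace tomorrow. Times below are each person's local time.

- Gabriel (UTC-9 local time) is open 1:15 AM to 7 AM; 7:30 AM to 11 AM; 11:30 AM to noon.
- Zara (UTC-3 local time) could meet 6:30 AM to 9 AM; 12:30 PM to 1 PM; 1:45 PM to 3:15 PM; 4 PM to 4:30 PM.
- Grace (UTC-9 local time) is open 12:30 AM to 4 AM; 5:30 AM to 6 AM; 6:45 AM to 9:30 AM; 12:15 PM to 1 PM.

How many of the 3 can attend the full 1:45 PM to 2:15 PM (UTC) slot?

Gabriel in UTC: 10:15-16:00, 16:30-20:00, 20:30-21:00 (add 9h to convert from UTC-9).
Zara in UTC: 09:30-12:00, 15:30-16:00, 16:45-18:15, 19:00-19:30 (add 3h to convert from UTC-3).
Grace in UTC: 09:30-13:00, 14:30-15:00, 15:45-18:30, 21:15-22:00 (add 9h to convert from UTC-9).
Gabriel can make the full 13:45-14:15 slot — that's 1.

1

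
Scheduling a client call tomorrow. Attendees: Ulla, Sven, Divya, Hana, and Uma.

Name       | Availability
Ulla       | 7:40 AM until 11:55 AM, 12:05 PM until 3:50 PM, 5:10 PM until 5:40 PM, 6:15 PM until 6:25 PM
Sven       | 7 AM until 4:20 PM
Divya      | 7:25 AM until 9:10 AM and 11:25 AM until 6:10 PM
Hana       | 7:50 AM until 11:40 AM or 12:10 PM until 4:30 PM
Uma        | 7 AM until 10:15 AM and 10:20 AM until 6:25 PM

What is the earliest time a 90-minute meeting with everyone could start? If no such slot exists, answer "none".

Ulla ∩ Sven: 07:40-11:55, 12:05-15:50.
Ulla ∩ Sven ∩ Divya: 07:40-09:10, 11:25-11:55, 12:05-15:50.
Ulla ∩ Sven ∩ Divya ∩ Hana: 07:50-09:10, 11:25-11:40, 12:10-15:50.
Ulla ∩ Sven ∩ Divya ∩ Hana ∩ Uma: 07:50-09:10, 11:25-11:40, 12:10-15:50.
Those are the intersection windows.
The first common window of at least 90 minutes is 12:10-15:50, so the earliest start is 12:10.

12:10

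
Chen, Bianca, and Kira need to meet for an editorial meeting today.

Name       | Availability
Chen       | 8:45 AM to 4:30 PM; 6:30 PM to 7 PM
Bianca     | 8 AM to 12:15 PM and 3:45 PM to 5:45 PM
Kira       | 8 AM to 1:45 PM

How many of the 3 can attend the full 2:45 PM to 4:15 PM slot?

Chen can make the full 14:45-16:15 slot — that's 1.

1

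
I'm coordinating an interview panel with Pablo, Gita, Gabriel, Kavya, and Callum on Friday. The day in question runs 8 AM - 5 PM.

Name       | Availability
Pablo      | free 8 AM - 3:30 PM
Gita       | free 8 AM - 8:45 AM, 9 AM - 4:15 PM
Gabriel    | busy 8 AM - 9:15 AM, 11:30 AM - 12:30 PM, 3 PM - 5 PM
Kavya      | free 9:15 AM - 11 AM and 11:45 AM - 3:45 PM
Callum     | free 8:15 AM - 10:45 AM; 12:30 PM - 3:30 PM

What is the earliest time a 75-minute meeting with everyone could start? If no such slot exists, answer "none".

Pablo free: 08:00-15:30.
Gita free: 08:00-08:45, 09:00-16:15.
Gabriel free: 09:15-11:30, 12:30-15:00 (invert busy blocks within the working day).
Kavya free: 09:15-11:00, 11:45-15:45.
Callum free: 08:15-10:45, 12:30-15:30.
Pablo ∩ Gita: 08:00-08:45, 09:00-15:30.
Pablo ∩ Gita ∩ Gabriel: 09:15-11:30, 12:30-15:00.
Pablo ∩ Gita ∩ Gabriel ∩ Kavya: 09:15-11:00, 12:30-15:00.
Pablo ∩ Gita ∩ Gabriel ∩ Kavya ∩ Callum: 09:15-10:45, 12:30-15:00.
The first common window of at least 75 minutes is 09:15-10:45, so the earliest start is 09:15.

09:15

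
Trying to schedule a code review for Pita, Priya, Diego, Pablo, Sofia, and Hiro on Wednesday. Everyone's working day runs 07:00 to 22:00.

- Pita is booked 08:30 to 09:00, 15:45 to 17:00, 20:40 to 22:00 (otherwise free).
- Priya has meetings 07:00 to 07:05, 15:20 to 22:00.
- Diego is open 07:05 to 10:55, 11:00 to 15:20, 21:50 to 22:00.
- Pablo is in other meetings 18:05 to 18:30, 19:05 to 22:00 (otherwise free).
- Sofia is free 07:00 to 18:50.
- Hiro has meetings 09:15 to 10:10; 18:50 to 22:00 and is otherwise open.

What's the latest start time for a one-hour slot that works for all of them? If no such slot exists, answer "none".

Pita free: 07:00-08:30, 09:00-15:45, 17:00-20:40 (invert busy blocks within the working day).
Priya free: 07:05-15:20 (invert busy blocks within the working day).
Diego free: 07:05-10:55, 11:00-15:20, 21:50-22:00.
Pablo free: 07:00-18:05, 18:30-19:05 (invert busy blocks within the working day).
Sofia free: 07:00-18:50.
Hiro free: 07:00-09:15, 10:10-18:50 (invert busy blocks within the working day).
Pita ∩ Priya: 07:05-08:30, 09:00-15:20.
Pita ∩ Priya ∩ Diego: 07:05-08:30, 09:00-10:55, 11:00-15:20.
Pita ∩ Priya ∩ Diego ∩ Pablo: 07:05-08:30, 09:00-10:55, 11:00-15:20.
Pita ∩ Priya ∩ Diego ∩ Pablo ∩ Sofia: 07:05-08:30, 09:00-10:55, 11:00-15:20.
Pita ∩ Priya ∩ Diego ∩ Pablo ∩ Sofia ∩ Hiro: 07:05-08:30, 09:00-09:15, 10:10-10:55, 11:00-15:20.
The last common window of at least 60 minutes is 11:00-15:20; a 60-minute meeting can start as late as 14:20 and still end by 15:20.

14:20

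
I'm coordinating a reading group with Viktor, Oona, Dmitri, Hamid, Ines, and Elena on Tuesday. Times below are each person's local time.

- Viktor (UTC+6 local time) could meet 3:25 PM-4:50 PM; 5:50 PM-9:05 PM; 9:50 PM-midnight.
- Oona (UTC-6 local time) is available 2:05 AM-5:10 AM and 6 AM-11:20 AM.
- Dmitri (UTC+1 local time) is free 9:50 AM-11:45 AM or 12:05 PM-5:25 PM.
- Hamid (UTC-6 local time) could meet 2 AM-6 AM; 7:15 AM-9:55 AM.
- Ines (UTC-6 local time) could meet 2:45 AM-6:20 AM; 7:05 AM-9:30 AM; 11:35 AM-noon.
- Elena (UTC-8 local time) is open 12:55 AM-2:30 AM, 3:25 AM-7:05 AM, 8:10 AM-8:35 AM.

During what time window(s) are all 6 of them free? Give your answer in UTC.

09:25-10:30, 13:15-15:05

Viktor in UTC: 09:25-10:50, 11:50-15:05, 15:50-18:00 (subtract 6h to convert from UTC+6).
Oona in UTC: 08:05-11:10, 12:00-17:20 (add 6h to convert from UTC-6).
Dmitri in UTC: 08:50-10:45, 11:05-16:25 (subtract 1h to convert from UTC+1).
Hamid in UTC: 08:00-12:00, 13:15-15:55 (add 6h to convert from UTC-6).
Ines in UTC: 08:45-12:20, 13:05-15:30, 17:35-18:00 (add 6h to convert from UTC-6).
Elena in UTC: 08:55-10:30, 11:25-15:05, 16:10-16:35 (add 8h to convert from UTC-8).
Viktor ∩ Oona: 09:25-10:50, 12:00-15:05, 15:50-17:20.
Viktor ∩ Oona ∩ Dmitri: 09:25-10:45, 12:00-15:05, 15:50-16:25.
Viktor ∩ Oona ∩ Dmitri ∩ Hamid: 09:25-10:45, 13:15-15:05, 15:50-15:55.
Viktor ∩ Oona ∩ Dmitri ∩ Hamid ∩ Ines: 09:25-10:45, 13:15-15:05.
Viktor ∩ Oona ∩ Dmitri ∩ Hamid ∩ Ines ∩ Elena: 09:25-10:30, 13:15-15:05.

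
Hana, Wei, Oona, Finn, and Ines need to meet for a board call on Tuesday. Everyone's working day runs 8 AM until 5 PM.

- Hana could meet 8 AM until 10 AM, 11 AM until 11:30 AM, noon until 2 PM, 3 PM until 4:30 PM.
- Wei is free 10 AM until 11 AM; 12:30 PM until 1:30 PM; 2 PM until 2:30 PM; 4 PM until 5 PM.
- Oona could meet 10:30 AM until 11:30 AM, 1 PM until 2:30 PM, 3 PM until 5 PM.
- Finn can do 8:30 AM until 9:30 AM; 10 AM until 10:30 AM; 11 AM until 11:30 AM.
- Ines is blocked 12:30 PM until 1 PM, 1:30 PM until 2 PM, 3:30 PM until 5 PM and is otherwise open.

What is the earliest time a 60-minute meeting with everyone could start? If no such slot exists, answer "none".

none

Hana free: 08:00-10:00, 11:00-11:30, 12:00-14:00, 15:00-16:30.
Wei free: 10:00-11:00, 12:30-13:30, 14:00-14:30, 16:00-17:00.
Oona free: 10:30-11:30, 13:00-14:30, 15:00-17:00.
Finn free: 08:30-09:30, 10:00-10:30, 11:00-11:30.
Ines free: 08:00-12:30, 13:00-13:30, 14:00-15:30 (invert busy blocks within the working day).
Hana ∩ Wei: 12:30-13:30, 16:00-16:30.
Hana ∩ Wei ∩ Oona: 13:00-13:30, 16:00-16:30.
Hana ∩ Wei ∩ Oona ∩ Finn: ∅.
Hana ∩ Wei ∩ Oona ∩ Finn ∩ Ines: ∅.
There is no time when everyone is free.
No common window is at least 60 minutes long.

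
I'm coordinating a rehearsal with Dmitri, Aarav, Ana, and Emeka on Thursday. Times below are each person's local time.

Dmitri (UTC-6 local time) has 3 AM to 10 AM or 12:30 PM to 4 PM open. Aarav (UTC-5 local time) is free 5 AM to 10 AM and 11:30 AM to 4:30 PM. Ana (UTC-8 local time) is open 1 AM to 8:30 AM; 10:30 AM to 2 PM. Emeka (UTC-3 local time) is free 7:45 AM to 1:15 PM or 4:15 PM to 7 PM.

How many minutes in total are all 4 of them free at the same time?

390

Dmitri in UTC: 09:00-16:00, 18:30-22:00 (add 6h to convert from UTC-6).
Aarav in UTC: 10:00-15:00, 16:30-21:30 (add 5h to convert from UTC-5).
Ana in UTC: 09:00-16:30, 18:30-22:00 (add 8h to convert from UTC-8).
Emeka in UTC: 10:45-16:15, 19:15-22:00 (add 3h to convert from UTC-3).
Dmitri ∩ Aarav: 10:00-15:00, 18:30-21:30.
Dmitri ∩ Aarav ∩ Ana: 10:00-15:00, 18:30-21:30.
Dmitri ∩ Aarav ∩ Ana ∩ Emeka: 10:45-15:00, 19:15-21:30.
Summing the common windows: 255 + 135 = 390 minutes.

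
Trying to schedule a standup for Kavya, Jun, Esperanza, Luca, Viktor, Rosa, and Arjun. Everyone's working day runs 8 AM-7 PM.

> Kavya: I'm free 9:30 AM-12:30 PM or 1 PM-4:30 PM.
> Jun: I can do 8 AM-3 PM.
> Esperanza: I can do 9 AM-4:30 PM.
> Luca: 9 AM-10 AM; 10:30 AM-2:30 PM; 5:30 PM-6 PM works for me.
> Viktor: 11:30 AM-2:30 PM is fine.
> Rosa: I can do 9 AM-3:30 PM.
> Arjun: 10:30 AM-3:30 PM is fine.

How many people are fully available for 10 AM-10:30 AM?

4

Kavya, Jun, Esperanza, and Rosa can make the full 10:00-10:30 slot — that's 4.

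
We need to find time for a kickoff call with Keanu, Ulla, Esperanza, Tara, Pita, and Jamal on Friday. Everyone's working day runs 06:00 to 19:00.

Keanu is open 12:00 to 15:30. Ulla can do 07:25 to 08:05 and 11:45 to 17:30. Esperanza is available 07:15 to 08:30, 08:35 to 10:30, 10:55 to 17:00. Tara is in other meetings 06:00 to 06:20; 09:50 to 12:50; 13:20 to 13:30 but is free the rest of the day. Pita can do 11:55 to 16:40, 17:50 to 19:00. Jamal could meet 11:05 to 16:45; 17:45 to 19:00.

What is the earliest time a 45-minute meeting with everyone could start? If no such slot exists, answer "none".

13:30

Keanu free: 12:00-15:30.
Ulla free: 07:25-08:05, 11:45-17:30.
Esperanza free: 07:15-08:30, 08:35-10:30, 10:55-17:00.
Tara free: 06:20-09:50, 12:50-13:20, 13:30-19:00 (invert busy blocks within the working day).
Pita free: 11:55-16:40, 17:50-19:00.
Jamal free: 11:05-16:45, 17:45-19:00.
Keanu ∩ Ulla: 12:00-15:30.
Keanu ∩ Ulla ∩ Esperanza: 12:00-15:30.
Keanu ∩ Ulla ∩ Esperanza ∩ Tara: 12:50-13:20, 13:30-15:30.
Keanu ∩ Ulla ∩ Esperanza ∩ Tara ∩ Pita: 12:50-13:20, 13:30-15:30.
Keanu ∩ Ulla ∩ Esperanza ∩ Tara ∩ Pita ∩ Jamal: 12:50-13:20, 13:30-15:30.
The first common window of at least 45 minutes is 13:30-15:30, so the earliest start is 13:30.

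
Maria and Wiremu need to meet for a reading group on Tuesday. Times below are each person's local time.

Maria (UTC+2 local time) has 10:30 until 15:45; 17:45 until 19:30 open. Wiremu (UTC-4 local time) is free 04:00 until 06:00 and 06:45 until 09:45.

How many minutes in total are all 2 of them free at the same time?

270

Maria in UTC: 08:30-13:45, 15:45-17:30 (subtract 2h to convert from UTC+2).
Wiremu in UTC: 08:00-10:00, 10:45-13:45 (add 4h to convert from UTC-4).
Maria ∩ Wiremu: 08:30-10:00, 10:45-13:45.
Summing the common windows: 90 + 180 = 270 minutes.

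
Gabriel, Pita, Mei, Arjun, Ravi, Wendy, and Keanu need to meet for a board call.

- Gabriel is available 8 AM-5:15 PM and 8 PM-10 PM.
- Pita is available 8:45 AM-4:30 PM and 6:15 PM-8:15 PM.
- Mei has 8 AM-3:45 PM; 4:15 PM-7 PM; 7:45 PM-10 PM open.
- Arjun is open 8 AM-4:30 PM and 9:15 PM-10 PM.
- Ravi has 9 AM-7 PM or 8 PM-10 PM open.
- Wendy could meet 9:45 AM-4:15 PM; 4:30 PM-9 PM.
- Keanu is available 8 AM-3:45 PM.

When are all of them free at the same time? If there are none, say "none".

09:45-15:45

Gabriel ∩ Pita: 08:45-16:30, 20:00-20:15.
Gabriel ∩ Pita ∩ Mei: 08:45-15:45, 16:15-16:30, 20:00-20:15.
Gabriel ∩ Pita ∩ Mei ∩ Arjun: 08:45-15:45, 16:15-16:30.
Gabriel ∩ Pita ∩ Mei ∩ Arjun ∩ Ravi: 09:00-15:45, 16:15-16:30.
Gabriel ∩ Pita ∩ Mei ∩ Arjun ∩ Ravi ∩ Wendy: 09:45-15:45.
Gabriel ∩ Pita ∩ Mei ∩ Arjun ∩ Ravi ∩ Wendy ∩ Keanu: 09:45-15:45.
Those are the intersection windows.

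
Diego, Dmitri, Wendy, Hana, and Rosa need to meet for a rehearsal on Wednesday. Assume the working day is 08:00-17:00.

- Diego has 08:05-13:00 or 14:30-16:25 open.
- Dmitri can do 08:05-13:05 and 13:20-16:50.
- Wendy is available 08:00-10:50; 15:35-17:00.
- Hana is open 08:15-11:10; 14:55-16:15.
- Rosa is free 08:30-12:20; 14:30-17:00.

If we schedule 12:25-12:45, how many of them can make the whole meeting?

Diego and Dmitri can make the full 12:25-12:45 slot — that's 2.

2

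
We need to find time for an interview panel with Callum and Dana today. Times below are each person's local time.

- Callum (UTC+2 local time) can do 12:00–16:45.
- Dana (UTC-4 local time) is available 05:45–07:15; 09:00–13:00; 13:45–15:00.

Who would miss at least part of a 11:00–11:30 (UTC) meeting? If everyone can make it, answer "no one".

Callum in UTC: 10:00-14:45 (subtract 2h to convert from UTC+2).
Dana in UTC: 09:45-11:15, 13:00-17:00, 17:45-19:00 (add 4h to convert from UTC-4).
Callum: free for 11:00-11:30. Dana: not fully free for 11:00-11:30.

Dana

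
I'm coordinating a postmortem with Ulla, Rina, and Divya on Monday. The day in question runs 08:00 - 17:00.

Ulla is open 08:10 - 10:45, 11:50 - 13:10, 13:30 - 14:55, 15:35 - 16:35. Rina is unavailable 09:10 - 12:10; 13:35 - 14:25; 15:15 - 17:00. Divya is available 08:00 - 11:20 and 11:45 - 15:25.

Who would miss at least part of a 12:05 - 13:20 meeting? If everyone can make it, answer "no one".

Ulla free: 08:10-10:45, 11:50-13:10, 13:30-14:55, 15:35-16:35.
Rina free: 08:00-09:10, 12:10-13:35, 14:25-15:15 (invert busy blocks within the working day).
Divya free: 08:00-11:20, 11:45-15:25.
Ulla: not fully free for 12:05-13:20. Rina: not fully free for 12:05-13:20. Divya: free for 12:05-13:20.

Rina, Ulla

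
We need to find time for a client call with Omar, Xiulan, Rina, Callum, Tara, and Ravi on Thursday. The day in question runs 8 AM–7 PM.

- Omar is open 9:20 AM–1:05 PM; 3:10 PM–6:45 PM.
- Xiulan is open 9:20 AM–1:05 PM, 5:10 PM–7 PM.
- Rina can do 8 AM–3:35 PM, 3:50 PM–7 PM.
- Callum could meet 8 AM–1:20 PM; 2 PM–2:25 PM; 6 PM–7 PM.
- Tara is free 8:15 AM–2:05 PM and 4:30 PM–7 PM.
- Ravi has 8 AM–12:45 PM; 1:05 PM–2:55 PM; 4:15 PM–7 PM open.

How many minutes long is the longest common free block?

205

Omar ∩ Xiulan: 09:20-13:05, 17:10-18:45.
Omar ∩ Xiulan ∩ Rina: 09:20-13:05, 17:10-18:45.
Omar ∩ Xiulan ∩ Rina ∩ Callum: 09:20-13:05, 18:00-18:45.
Omar ∩ Xiulan ∩ Rina ∩ Callum ∩ Tara: 09:20-13:05, 18:00-18:45.
Omar ∩ Xiulan ∩ Rina ∩ Callum ∩ Tara ∩ Ravi: 09:20-12:45, 18:00-18:45.
So the common availability across everyone is 09:20-12:45, 18:00-18:45.
The longest is 09:20-12:45 at 205 minutes.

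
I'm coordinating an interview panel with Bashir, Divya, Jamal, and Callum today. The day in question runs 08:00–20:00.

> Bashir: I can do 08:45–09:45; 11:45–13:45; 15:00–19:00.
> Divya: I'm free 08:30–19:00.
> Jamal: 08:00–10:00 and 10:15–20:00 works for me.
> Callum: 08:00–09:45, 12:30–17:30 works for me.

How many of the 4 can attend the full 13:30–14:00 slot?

3

Divya, Jamal, and Callum can make the full 13:30-14:00 slot — that's 3.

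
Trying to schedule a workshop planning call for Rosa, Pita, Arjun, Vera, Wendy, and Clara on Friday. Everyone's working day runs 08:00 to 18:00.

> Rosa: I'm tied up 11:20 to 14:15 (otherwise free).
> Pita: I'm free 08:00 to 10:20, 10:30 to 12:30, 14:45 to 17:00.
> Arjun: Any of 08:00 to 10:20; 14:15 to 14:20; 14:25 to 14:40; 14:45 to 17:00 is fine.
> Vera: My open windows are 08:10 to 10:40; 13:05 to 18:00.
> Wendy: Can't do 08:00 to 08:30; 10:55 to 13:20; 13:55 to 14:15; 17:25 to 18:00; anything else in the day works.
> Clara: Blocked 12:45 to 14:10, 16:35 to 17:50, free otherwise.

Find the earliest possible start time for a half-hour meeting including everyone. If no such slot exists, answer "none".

08:30

Rosa free: 08:00-11:20, 14:15-18:00 (invert busy blocks within the working day).
Pita free: 08:00-10:20, 10:30-12:30, 14:45-17:00.
Arjun free: 08:00-10:20, 14:15-14:20, 14:25-14:40, 14:45-17:00.
Vera free: 08:10-10:40, 13:05-18:00.
Wendy free: 08:30-10:55, 13:20-13:55, 14:15-17:25 (invert busy blocks within the working day).
Clara free: 08:00-12:45, 14:10-16:35, 17:50-18:00 (invert busy blocks within the working day).
Rosa ∩ Pita: 08:00-10:20, 10:30-11:20, 14:45-17:00.
Rosa ∩ Pita ∩ Arjun: 08:00-10:20, 14:45-17:00.
Rosa ∩ Pita ∩ Arjun ∩ Vera: 08:10-10:20, 14:45-17:00.
Rosa ∩ Pita ∩ Arjun ∩ Vera ∩ Wendy: 08:30-10:20, 14:45-17:00.
Rosa ∩ Pita ∩ Arjun ∩ Vera ∩ Wendy ∩ Clara: 08:30-10:20, 14:45-16:35.
So the common availability across everyone is 08:30-10:20, 14:45-16:35.
The first common window of at least 30 minutes is 08:30-10:20, so the earliest start is 08:30.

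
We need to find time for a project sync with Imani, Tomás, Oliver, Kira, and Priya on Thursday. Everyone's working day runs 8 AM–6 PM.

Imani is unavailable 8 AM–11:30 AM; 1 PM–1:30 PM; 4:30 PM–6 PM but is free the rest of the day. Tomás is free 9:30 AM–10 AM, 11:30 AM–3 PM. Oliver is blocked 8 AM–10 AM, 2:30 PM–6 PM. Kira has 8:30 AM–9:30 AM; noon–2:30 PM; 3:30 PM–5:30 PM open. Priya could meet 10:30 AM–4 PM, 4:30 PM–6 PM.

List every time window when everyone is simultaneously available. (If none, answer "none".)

Imani free: 11:30-13:00, 13:30-16:30 (invert busy blocks within the working day).
Tomás free: 09:30-10:00, 11:30-15:00.
Oliver free: 10:00-14:30 (invert busy blocks within the working day).
Kira free: 08:30-09:30, 12:00-14:30, 15:30-17:30.
Priya free: 10:30-16:00, 16:30-18:00.
Imani ∩ Tomás: 11:30-13:00, 13:30-15:00.
Imani ∩ Tomás ∩ Oliver: 11:30-13:00, 13:30-14:30.
Imani ∩ Tomás ∩ Oliver ∩ Kira: 12:00-13:00, 13:30-14:30.
Imani ∩ Tomás ∩ Oliver ∩ Kira ∩ Priya: 12:00-13:00, 13:30-14:30.

12:00-13:00, 13:30-14:30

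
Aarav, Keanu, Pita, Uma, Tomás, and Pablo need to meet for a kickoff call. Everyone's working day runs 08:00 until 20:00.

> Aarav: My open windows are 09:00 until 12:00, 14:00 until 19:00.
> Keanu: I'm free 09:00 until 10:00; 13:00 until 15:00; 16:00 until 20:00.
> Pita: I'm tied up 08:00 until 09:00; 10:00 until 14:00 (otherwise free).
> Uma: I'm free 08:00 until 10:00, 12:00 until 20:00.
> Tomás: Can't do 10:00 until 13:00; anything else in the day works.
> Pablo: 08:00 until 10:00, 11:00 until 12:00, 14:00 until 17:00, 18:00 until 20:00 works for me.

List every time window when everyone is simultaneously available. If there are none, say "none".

Aarav free: 09:00-12:00, 14:00-19:00.
Keanu free: 09:00-10:00, 13:00-15:00, 16:00-20:00.
Pita free: 09:00-10:00, 14:00-20:00 (invert busy blocks within the working day).
Uma free: 08:00-10:00, 12:00-20:00.
Tomás free: 08:00-10:00, 13:00-20:00 (invert busy blocks within the working day).
Pablo free: 08:00-10:00, 11:00-12:00, 14:00-17:00, 18:00-20:00.
Aarav ∩ Keanu: 09:00-10:00, 14:00-15:00, 16:00-19:00.
Aarav ∩ Keanu ∩ Pita: 09:00-10:00, 14:00-15:00, 16:00-19:00.
Aarav ∩ Keanu ∩ Pita ∩ Uma: 09:00-10:00, 14:00-15:00, 16:00-19:00.
Aarav ∩ Keanu ∩ Pita ∩ Uma ∩ Tomás: 09:00-10:00, 14:00-15:00, 16:00-19:00.
Aarav ∩ Keanu ∩ Pita ∩ Uma ∩ Tomás ∩ Pablo: 09:00-10:00, 14:00-15:00, 16:00-17:00, 18:00-19:00.

09:00-10:00, 14:00-15:00, 16:00-17:00, 18:00-19:00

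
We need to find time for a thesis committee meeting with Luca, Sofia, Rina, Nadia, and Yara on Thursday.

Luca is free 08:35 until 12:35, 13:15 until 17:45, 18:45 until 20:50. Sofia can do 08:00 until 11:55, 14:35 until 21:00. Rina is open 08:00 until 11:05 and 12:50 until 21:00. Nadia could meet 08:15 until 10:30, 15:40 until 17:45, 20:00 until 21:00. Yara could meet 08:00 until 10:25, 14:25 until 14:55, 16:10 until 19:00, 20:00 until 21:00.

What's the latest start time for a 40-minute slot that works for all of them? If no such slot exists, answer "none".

20:10

Luca ∩ Sofia: 08:35-11:55, 14:35-17:45, 18:45-20:50.
Luca ∩ Sofia ∩ Rina: 08:35-11:05, 14:35-17:45, 18:45-20:50.
Luca ∩ Sofia ∩ Rina ∩ Nadia: 08:35-10:30, 15:40-17:45, 20:00-20:50.
Luca ∩ Sofia ∩ Rina ∩ Nadia ∩ Yara: 08:35-10:25, 16:10-17:45, 20:00-20:50.
The last common window of at least 40 minutes is 20:00-20:50; a 40-minute meeting can start as late as 20:10 and still end by 20:50.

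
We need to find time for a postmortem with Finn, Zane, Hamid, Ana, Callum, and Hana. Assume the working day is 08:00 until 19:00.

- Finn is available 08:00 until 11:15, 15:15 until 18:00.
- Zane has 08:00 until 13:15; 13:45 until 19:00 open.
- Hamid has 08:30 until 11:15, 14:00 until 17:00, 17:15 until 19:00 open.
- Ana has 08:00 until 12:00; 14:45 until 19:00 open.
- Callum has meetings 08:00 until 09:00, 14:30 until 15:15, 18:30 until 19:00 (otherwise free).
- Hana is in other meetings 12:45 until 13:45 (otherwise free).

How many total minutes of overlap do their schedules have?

Finn free: 08:00-11:15, 15:15-18:00.
Zane free: 08:00-13:15, 13:45-19:00.
Hamid free: 08:30-11:15, 14:00-17:00, 17:15-19:00.
Ana free: 08:00-12:00, 14:45-19:00.
Callum free: 09:00-14:30, 15:15-18:30 (invert busy blocks within the working day).
Hana free: 08:00-12:45, 13:45-19:00 (invert busy blocks within the working day).
Finn ∩ Zane: 08:00-11:15, 15:15-18:00.
Finn ∩ Zane ∩ Hamid: 08:30-11:15, 15:15-17:00, 17:15-18:00.
Finn ∩ Zane ∩ Hamid ∩ Ana: 08:30-11:15, 15:15-17:00, 17:15-18:00.
Finn ∩ Zane ∩ Hamid ∩ Ana ∩ Callum: 09:00-11:15, 15:15-17:00, 17:15-18:00.
Finn ∩ Zane ∩ Hamid ∩ Ana ∩ Callum ∩ Hana: 09:00-11:15, 15:15-17:00, 17:15-18:00.
So the common availability across everyone is 09:00-11:15, 15:15-17:00, 17:15-18:00.
Summing the common windows: 135 + 105 + 45 = 285 minutes.

285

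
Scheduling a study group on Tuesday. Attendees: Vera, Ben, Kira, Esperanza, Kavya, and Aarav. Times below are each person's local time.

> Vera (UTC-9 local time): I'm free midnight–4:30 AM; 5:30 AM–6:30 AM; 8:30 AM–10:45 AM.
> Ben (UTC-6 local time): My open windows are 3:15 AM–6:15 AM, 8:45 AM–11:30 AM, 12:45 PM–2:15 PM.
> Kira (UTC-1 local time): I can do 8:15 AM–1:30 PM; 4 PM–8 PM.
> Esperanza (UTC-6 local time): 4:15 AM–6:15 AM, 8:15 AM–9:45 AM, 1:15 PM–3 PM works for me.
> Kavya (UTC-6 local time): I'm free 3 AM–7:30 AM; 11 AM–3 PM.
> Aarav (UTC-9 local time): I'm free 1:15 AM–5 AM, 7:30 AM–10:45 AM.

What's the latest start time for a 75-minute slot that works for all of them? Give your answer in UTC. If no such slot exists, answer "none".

11:00

Vera in UTC: 09:00-13:30, 14:30-15:30, 17:30-19:45 (add 9h to convert from UTC-9).
Ben in UTC: 09:15-12:15, 14:45-17:30, 18:45-20:15 (add 6h to convert from UTC-6).
Kira in UTC: 09:15-14:30, 17:00-21:00 (add 1h to convert from UTC-1).
Esperanza in UTC: 10:15-12:15, 14:15-15:45, 19:15-21:00 (add 6h to convert from UTC-6).
Kavya in UTC: 09:00-13:30, 17:00-21:00 (add 6h to convert from UTC-6).
Aarav in UTC: 10:15-14:00, 16:30-19:45 (add 9h to convert from UTC-9).
Vera ∩ Ben: 09:15-12:15, 14:45-15:30, 18:45-19:45.
Vera ∩ Ben ∩ Kira: 09:15-12:15, 18:45-19:45.
Vera ∩ Ben ∩ Kira ∩ Esperanza: 10:15-12:15, 19:15-19:45.
Vera ∩ Ben ∩ Kira ∩ Esperanza ∩ Kavya: 10:15-12:15, 19:15-19:45.
Vera ∩ Ben ∩ Kira ∩ Esperanza ∩ Kavya ∩ Aarav: 10:15-12:15, 19:15-19:45.
The last common window of at least 75 minutes is 10:15-12:15; a 75-minute meeting can start as late as 11:00 and still end by 12:15.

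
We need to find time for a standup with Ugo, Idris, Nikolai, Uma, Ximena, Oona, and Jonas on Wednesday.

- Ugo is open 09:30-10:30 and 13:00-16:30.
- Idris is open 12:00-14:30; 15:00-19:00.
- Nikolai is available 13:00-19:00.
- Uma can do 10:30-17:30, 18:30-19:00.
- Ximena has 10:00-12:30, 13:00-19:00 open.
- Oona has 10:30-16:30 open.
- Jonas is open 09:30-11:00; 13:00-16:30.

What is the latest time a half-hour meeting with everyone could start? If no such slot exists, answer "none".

Ugo ∩ Idris: 13:00-14:30, 15:00-16:30.
Ugo ∩ Idris ∩ Nikolai: 13:00-14:30, 15:00-16:30.
Ugo ∩ Idris ∩ Nikolai ∩ Uma: 13:00-14:30, 15:00-16:30.
Ugo ∩ Idris ∩ Nikolai ∩ Uma ∩ Ximena: 13:00-14:30, 15:00-16:30.
Ugo ∩ Idris ∩ Nikolai ∩ Uma ∩ Ximena ∩ Oona: 13:00-14:30, 15:00-16:30.
Ugo ∩ Idris ∩ Nikolai ∩ Uma ∩ Ximena ∩ Oona ∩ Jonas: 13:00-14:30, 15:00-16:30.
So the common availability across everyone is 13:00-14:30, 15:00-16:30.
The last common window of at least 30 minutes is 15:00-16:30; a 30-minute meeting can start as late as 16:00 and still end by 16:30.

16:00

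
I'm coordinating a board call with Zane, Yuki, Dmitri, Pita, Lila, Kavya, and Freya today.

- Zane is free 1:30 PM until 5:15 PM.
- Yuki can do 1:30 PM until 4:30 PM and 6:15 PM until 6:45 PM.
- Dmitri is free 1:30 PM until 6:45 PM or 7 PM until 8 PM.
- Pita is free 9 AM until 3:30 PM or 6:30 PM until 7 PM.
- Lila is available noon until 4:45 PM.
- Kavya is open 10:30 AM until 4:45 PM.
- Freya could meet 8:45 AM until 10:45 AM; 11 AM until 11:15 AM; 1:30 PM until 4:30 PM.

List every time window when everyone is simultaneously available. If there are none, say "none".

13:30-15:30

Zane ∩ Yuki: 13:30-16:30.
Zane ∩ Yuki ∩ Dmitri: 13:30-16:30.
Zane ∩ Yuki ∩ Dmitri ∩ Pita: 13:30-15:30.
Zane ∩ Yuki ∩ Dmitri ∩ Pita ∩ Lila: 13:30-15:30.
Zane ∩ Yuki ∩ Dmitri ∩ Pita ∩ Lila ∩ Kavya: 13:30-15:30.
Zane ∩ Yuki ∩ Dmitri ∩ Pita ∩ Lila ∩ Kavya ∩ Freya: 13:30-15:30.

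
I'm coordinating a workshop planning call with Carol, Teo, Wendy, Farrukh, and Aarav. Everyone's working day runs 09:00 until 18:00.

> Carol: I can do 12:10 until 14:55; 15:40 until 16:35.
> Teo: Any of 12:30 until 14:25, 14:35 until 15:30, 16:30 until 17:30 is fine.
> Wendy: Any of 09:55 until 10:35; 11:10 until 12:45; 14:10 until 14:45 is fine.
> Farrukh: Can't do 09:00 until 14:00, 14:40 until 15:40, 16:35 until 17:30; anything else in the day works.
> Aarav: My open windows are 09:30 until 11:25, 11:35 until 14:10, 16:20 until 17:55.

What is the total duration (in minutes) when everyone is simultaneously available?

Carol free: 12:10-14:55, 15:40-16:35.
Teo free: 12:30-14:25, 14:35-15:30, 16:30-17:30.
Wendy free: 09:55-10:35, 11:10-12:45, 14:10-14:45.
Farrukh free: 14:00-14:40, 15:40-16:35, 17:30-18:00 (invert busy blocks within the working day).
Aarav free: 09:30-11:25, 11:35-14:10, 16:20-17:55.
Carol ∩ Teo: 12:30-14:25, 14:35-14:55, 16:30-16:35.
Carol ∩ Teo ∩ Wendy: 12:30-12:45, 14:10-14:25, 14:35-14:45.
Carol ∩ Teo ∩ Wendy ∩ Farrukh: 14:10-14:25, 14:35-14:40.
Carol ∩ Teo ∩ Wendy ∩ Farrukh ∩ Aarav: ∅.
There is no time when everyone is free.
There is no common window, so the total is 0 minutes.

0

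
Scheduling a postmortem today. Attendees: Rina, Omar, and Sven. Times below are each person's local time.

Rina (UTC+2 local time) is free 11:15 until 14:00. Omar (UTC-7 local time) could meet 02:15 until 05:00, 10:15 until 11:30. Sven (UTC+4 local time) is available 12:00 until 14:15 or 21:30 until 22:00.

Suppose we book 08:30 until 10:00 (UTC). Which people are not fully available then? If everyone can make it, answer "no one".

Rina in UTC: 09:15-12:00 (subtract 2h to convert from UTC+2).
Omar in UTC: 09:15-12:00, 17:15-18:30 (add 7h to convert from UTC-7).
Sven in UTC: 08:00-10:15, 17:30-18:00 (subtract 4h to convert from UTC+4).
Rina: not fully free for 08:30-10:00. Omar: not fully free for 08:30-10:00. Sven: free for 08:30-10:00.

Omar, Rina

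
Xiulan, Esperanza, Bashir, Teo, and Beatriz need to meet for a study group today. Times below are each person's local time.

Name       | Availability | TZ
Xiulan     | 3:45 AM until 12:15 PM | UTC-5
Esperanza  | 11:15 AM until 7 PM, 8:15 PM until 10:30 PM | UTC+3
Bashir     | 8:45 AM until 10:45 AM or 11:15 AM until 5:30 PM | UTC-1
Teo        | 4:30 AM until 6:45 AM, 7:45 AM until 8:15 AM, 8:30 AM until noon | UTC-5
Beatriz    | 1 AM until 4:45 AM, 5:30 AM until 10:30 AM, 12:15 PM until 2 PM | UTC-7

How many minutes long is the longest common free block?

Xiulan in UTC: 08:45-17:15 (add 5h to convert from UTC-5).
Esperanza in UTC: 08:15-16:00, 17:15-19:30 (subtract 3h to convert from UTC+3).
Bashir in UTC: 09:45-11:45, 12:15-18:30 (add 1h to convert from UTC-1).
Teo in UTC: 09:30-11:45, 12:45-13:15, 13:30-17:00 (add 5h to convert from UTC-5).
Beatriz in UTC: 08:00-11:45, 12:30-17:30, 19:15-21:00 (add 7h to convert from UTC-7).
Xiulan ∩ Esperanza: 08:45-16:00.
Xiulan ∩ Esperanza ∩ Bashir: 09:45-11:45, 12:15-16:00.
Xiulan ∩ Esperanza ∩ Bashir ∩ Teo: 09:45-11:45, 12:45-13:15, 13:30-16:00.
Xiulan ∩ Esperanza ∩ Bashir ∩ Teo ∩ Beatriz: 09:45-11:45, 12:45-13:15, 13:30-16:00.
Those are the intersection windows.
The longest is 13:30-16:00 at 150 minutes.

150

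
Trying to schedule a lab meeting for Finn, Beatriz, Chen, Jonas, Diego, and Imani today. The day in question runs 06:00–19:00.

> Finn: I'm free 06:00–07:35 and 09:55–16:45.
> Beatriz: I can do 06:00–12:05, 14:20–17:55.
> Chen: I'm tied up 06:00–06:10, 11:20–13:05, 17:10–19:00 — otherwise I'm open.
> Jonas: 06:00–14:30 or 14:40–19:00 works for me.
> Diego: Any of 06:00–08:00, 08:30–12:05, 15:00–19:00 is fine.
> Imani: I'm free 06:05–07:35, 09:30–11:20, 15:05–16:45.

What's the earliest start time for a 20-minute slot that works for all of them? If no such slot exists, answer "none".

Finn free: 06:00-07:35, 09:55-16:45.
Beatriz free: 06:00-12:05, 14:20-17:55.
Chen free: 06:10-11:20, 13:05-17:10 (invert busy blocks within the working day).
Jonas free: 06:00-14:30, 14:40-19:00.
Diego free: 06:00-08:00, 08:30-12:05, 15:00-19:00.
Imani free: 06:05-07:35, 09:30-11:20, 15:05-16:45.
Finn ∩ Beatriz: 06:00-07:35, 09:55-12:05, 14:20-16:45.
Finn ∩ Beatriz ∩ Chen: 06:10-07:35, 09:55-11:20, 14:20-16:45.
Finn ∩ Beatriz ∩ Chen ∩ Jonas: 06:10-07:35, 09:55-11:20, 14:20-14:30, 14:40-16:45.
Finn ∩ Beatriz ∩ Chen ∩ Jonas ∩ Diego: 06:10-07:35, 09:55-11:20, 15:00-16:45.
Finn ∩ Beatriz ∩ Chen ∩ Jonas ∩ Diego ∩ Imani: 06:10-07:35, 09:55-11:20, 15:05-16:45.
The first common window of at least 20 minutes is 06:10-07:35, so the earliest start is 06:10.

06:10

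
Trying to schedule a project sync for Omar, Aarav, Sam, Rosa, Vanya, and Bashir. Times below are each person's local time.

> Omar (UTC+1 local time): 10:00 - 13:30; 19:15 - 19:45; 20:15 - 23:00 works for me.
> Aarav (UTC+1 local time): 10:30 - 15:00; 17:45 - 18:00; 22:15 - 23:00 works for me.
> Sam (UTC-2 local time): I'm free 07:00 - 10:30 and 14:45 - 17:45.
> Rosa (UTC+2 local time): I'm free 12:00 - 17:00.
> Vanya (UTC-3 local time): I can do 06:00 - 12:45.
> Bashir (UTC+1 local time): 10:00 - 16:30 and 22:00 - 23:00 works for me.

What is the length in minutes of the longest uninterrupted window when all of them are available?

150

Omar in UTC: 09:00-12:30, 18:15-18:45, 19:15-22:00 (subtract 1h to convert from UTC+1).
Aarav in UTC: 09:30-14:00, 16:45-17:00, 21:15-22:00 (subtract 1h to convert from UTC+1).
Sam in UTC: 09:00-12:30, 16:45-19:45 (add 2h to convert from UTC-2).
Rosa in UTC: 10:00-15:00 (subtract 2h to convert from UTC+2).
Vanya in UTC: 09:00-15:45 (add 3h to convert from UTC-3).
Bashir in UTC: 09:00-15:30, 21:00-22:00 (subtract 1h to convert from UTC+1).
Omar ∩ Aarav: 09:30-12:30, 21:15-22:00.
Omar ∩ Aarav ∩ Sam: 09:30-12:30.
Omar ∩ Aarav ∩ Sam ∩ Rosa: 10:00-12:30.
Omar ∩ Aarav ∩ Sam ∩ Rosa ∩ Vanya: 10:00-12:30.
Omar ∩ Aarav ∩ Sam ∩ Rosa ∩ Vanya ∩ Bashir: 10:00-12:30.
So the common availability across everyone is 10:00-12:30.
The longest is 10:00-12:30 at 150 minutes.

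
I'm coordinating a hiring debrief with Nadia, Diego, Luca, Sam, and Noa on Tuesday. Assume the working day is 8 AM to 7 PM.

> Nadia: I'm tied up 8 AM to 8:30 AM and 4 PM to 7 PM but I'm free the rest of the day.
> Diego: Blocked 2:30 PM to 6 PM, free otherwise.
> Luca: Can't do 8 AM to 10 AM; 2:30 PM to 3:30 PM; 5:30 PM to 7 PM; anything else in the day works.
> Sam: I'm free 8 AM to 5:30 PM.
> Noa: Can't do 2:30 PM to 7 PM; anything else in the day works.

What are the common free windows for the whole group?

10:00-14:30

Nadia free: 08:30-16:00 (invert busy blocks within the working day).
Diego free: 08:00-14:30, 18:00-19:00 (invert busy blocks within the working day).
Luca free: 10:00-14:30, 15:30-17:30 (invert busy blocks within the working day).
Sam free: 08:00-17:30.
Noa free: 08:00-14:30 (invert busy blocks within the working day).
Nadia ∩ Diego: 08:30-14:30.
Nadia ∩ Diego ∩ Luca: 10:00-14:30.
Nadia ∩ Diego ∩ Luca ∩ Sam: 10:00-14:30.
Nadia ∩ Diego ∩ Luca ∩ Sam ∩ Noa: 10:00-14:30.
Those are the intersection windows.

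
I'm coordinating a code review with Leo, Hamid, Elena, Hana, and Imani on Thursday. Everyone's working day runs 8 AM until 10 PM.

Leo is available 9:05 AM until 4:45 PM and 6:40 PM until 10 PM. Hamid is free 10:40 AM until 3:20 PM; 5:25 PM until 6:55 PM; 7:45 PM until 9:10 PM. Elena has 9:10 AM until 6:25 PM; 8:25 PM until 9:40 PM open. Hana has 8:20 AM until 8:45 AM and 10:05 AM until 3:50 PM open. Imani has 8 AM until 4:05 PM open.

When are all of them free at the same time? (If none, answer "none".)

10:40-15:20

Leo ∩ Hamid: 10:40-15:20, 18:40-18:55, 19:45-21:10.
Leo ∩ Hamid ∩ Elena: 10:40-15:20, 20:25-21:10.
Leo ∩ Hamid ∩ Elena ∩ Hana: 10:40-15:20.
Leo ∩ Hamid ∩ Elena ∩ Hana ∩ Imani: 10:40-15:20.
Those are the intersection windows.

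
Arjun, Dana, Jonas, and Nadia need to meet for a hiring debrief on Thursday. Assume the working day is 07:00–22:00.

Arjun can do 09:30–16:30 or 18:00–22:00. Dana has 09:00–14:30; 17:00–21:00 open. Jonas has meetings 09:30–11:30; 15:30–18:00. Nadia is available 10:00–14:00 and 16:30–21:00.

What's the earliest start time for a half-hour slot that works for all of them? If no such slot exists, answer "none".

Arjun free: 09:30-16:30, 18:00-22:00.
Dana free: 09:00-14:30, 17:00-21:00.
Jonas free: 07:00-09:30, 11:30-15:30, 18:00-22:00 (invert busy blocks within the working day).
Nadia free: 10:00-14:00, 16:30-21:00.
Arjun ∩ Dana: 09:30-14:30, 18:00-21:00.
Arjun ∩ Dana ∩ Jonas: 11:30-14:30, 18:00-21:00.
Arjun ∩ Dana ∩ Jonas ∩ Nadia: 11:30-14:00, 18:00-21:00.
The first common window of at least 30 minutes is 11:30-14:00, so the earliest start is 11:30.

11:30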